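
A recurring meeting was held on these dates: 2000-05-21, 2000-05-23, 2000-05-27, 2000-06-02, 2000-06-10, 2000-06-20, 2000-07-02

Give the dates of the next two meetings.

2000-07-16, 2000-08-01

Gaps: 2, 4, 6, 8, 10, 12 days — each gap is 2 larger than the previous one.
Next gap: 14 days. 2000-07-02 + 14 days = 2000-07-16.
Next gap: 16 days. 2000-07-16 + 16 days = 2000-08-01.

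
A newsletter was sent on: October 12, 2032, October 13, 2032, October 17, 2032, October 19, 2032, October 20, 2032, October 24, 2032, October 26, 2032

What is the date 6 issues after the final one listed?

Every event lands on a Tuesday or Wednesday or Sunday (gaps cycle 1, 4, 2, 1, 4, 2).
So the schedule is: every Tuesday, Wednesday and Sunday.
The following Wednesday is October 27, 2032.
The following Sunday is October 31, 2032.
Next Tuesday: November 2, 2032.
The following Wednesday is November 3, 2032.
The following Sunday is November 7, 2032.
Next Tuesday: November 9, 2032.

November 9, 2032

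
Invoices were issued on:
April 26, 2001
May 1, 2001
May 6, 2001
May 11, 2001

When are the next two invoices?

May 16, 2001; May 21, 2001

Every event comes 5 days after the last (5, 5, 5).
May 11, 2001 + 5 days = May 16, 2001.
May 16, 2001 + 5 days = May 21, 2001.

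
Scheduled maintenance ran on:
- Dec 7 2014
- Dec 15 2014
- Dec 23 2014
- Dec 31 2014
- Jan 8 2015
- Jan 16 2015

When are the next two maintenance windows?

Every event comes 8 days after the last (8, 8, 8, 8, 8).
Jan 16 2015 + 8 days = Jan 24 2015.
Jan 24 2015 + 8 days = Feb 1 2015.

Jan 24 2015, Feb 1 2015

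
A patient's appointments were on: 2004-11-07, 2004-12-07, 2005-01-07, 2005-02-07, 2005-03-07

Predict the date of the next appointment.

Gaps: 30, 31, 31, 28 days — not constant. Every event is on the 7th of the month.
Pattern: the 7th of each month.
Next: April 2005 → 2005-04-07.

2005-04-07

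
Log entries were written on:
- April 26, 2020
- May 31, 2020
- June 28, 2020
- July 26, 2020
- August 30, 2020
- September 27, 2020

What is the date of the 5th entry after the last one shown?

All Sundays; the gaps (35, 28, 28, 35, 28) vary with month length.
This is the last Sunday of each month.
Last Sunday of October 2020: October 25, 2020.
Last Sunday of November 2020: November 29, 2020.
Last Sunday of December 2020: December 27, 2020.
Last Sunday of January 2021: January 31, 2021.
Last Sunday of February 2021: February 28, 2021.

February 28, 2021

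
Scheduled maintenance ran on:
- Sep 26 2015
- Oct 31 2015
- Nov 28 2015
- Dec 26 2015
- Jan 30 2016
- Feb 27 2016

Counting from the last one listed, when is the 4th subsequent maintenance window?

Jun 25 2016

These are Saturdays with 35, 28, 28, 35, 28-day gaps.
Each is the final Saturday of its month — Oct 31 2015 is past the 28th, so '4th Saturday' doesn't fit.
Last Saturday of March 2016: Mar 26 2016.
Last Saturday of April 2016: Apr 30 2016.
Last Saturday of May 2016: May 28 2016.
June 2016 ends with Saturday Jun 25 2016.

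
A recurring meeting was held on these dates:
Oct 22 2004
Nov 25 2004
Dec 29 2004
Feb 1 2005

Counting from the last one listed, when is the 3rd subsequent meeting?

The spacing is 34, 34, 34 days — always 34 days.
Feb 1 2005 + 34 days = Mar 7 2005.
Mar 7 2005 + 34 days = Apr 10 2005.
Apr 10 2005 + 34 days = May 14 2005.

May 14 2005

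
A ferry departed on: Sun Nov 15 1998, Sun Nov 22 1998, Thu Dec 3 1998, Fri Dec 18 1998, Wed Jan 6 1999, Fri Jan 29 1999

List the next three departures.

Intervals are 7, 11, 15, 19, 23 days — an arithmetic progression with common difference 4.
Next gap: 27 days. Fri Jan 29 1999 + 27 days = Thu Feb 25 1999.
Next gap: 31 days. Thu Feb 25 1999 + 31 days = Sun Mar 28 1999.
Next gap: 35 days. Sun Mar 28 1999 + 35 days = Sun May 2 1999.

Thu Feb 25 1999, Sun Mar 28 1999, Sun May 2 1999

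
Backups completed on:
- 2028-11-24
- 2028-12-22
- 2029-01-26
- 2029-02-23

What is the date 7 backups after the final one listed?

Gaps: 28, 35, 28 days — a mix of 28 and 35. Every date is a Friday.
Each is the 4th Friday of its month.
4th Friday of March 2029: 2029-03-23.
April 2029 — 4th Friday is 2029-04-27.
May 2029 — 4th Friday is 2029-05-25.
4th Friday of June 2029: 2029-06-22.
4th Friday of July 2029: 2029-07-27.
4th Friday of August 2029: 2029-08-24.
4th Friday of September 2029: 2029-09-28.

2029-09-28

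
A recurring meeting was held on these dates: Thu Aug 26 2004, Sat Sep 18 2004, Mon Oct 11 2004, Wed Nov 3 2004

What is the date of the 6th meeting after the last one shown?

Every event comes 23 days after the last (23, 23, 23).
Wed Nov 3 2004 + 23 days = Fri Nov 26 2004.
Fri Nov 26 2004 + 23 days = Sun Dec 19 2004.
Sun Dec 19 2004 + 23 days = Tue Jan 11 2005.
Tue Jan 11 2005 + 23 days = Thu Feb 3 2005.
Thu Feb 3 2005 + 23 days = Sat Feb 26 2005.
Sat Feb 26 2005 + 23 days = Mon Mar 21 2005.

Mon Mar 21 2005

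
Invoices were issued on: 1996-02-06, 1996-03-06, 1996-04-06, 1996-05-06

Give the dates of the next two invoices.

Each date is the 6th; the gaps (29, 31, 30) track the month lengths.
The rule is the 6th of each month.
Next: June 1996 → 1996-06-06.
July 1996: 1996-07-06.

1996-06-06, 1996-07-06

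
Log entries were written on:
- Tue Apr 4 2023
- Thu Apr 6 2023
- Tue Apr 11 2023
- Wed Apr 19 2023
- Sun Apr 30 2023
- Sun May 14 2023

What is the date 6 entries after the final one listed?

Intervals are 2, 5, 8, 11, 14 days — an arithmetic progression with common difference 3.
Next gap: 17 days. Sun May 14 2023 + 17 days = Wed May 31 2023.
Next gap: 20 days. Wed May 31 2023 + 20 days = Tue Jun 20 2023.
Next gap: 23 days. Tue Jun 20 2023 + 23 days = Thu Jul 13 2023.
Next gap: 26 days. Thu Jul 13 2023 + 26 days = Tue Aug 8 2023.
Next gap: 29 days. Tue Aug 8 2023 + 29 days = Wed Sep 6 2023.
Next gap: 32 days. Wed Sep 6 2023 + 32 days = Sun Oct 8 2023.

Sun Oct 8 2023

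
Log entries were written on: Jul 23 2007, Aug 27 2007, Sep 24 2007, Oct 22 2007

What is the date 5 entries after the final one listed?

All dates are Mondays, 35, 28, 28 days apart.
Specifically, the 4th Monday of each month.
4th Monday of November 2007: Nov 26 2007.
December 2007 — 4th Monday is Dec 24 2007.
4th Monday of January 2008: Jan 28 2008.
4th Monday of February 2008: Feb 25 2008.
March 2008 — 4th Monday is Mar 24 2008.

Mar 24 2008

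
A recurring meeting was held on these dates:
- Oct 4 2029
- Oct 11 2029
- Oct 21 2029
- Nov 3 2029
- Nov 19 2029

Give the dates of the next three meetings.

Dec 8 2029, Dec 30 2029, Jan 24 2030

Intervals are 7, 10, 13, 16 days — an arithmetic progression with common difference 3.
Next gap: 19 days. Nov 19 2029 + 19 days = Dec 8 2029.
Next gap: 22 days. Dec 8 2029 + 22 days = Dec 30 2029.
Next gap: 25 days. Dec 30 2029 + 25 days = Jan 24 2030.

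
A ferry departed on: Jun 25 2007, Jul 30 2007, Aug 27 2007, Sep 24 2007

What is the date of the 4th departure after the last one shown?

Jan 28 2008

These are Mondays with 35, 28, 28-day gaps.
Each is the final Monday of its month — Jul 30 2007 is past the 28th, so '4th Monday' doesn't fit.
Last Monday of October 2007: Oct 29 2007.
Last Monday of November 2007: Nov 26 2007.
Last Monday of December 2007: Dec 31 2007.
Last Monday of January 2008: Jan 28 2008.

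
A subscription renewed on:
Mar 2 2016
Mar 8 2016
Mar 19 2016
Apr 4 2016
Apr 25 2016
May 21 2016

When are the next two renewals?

Gaps: 6, 11, 16, 21, 26 days — each gap is 5 larger than the previous one.
Next gap: 31 days. May 21 2016 + 31 days = Jun 21 2016.
Next gap: 36 days. Jun 21 2016 + 36 days = Jul 27 2016.

Jun 21 2016, Jul 27 2016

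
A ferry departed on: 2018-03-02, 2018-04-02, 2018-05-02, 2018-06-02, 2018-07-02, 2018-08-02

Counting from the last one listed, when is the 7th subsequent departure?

Each date is the 2nd; the gaps (31, 30, 31, 30, 31) track the month lengths.
The rule is the 2nd of each month.
September 2018: 2018-09-02.
October 2018: 2018-10-02.
Next: November 2018 → 2018-11-02.
Next: December 2018 → 2018-12-02.
Next: January 2019 → 2019-01-02.
February 2019: 2019-02-02.
Next: March 2019 → 2019-03-02.

2019-03-02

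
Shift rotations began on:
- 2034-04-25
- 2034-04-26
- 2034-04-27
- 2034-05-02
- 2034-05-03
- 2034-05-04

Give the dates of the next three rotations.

2034-05-09, 2034-05-10, 2034-05-11

Gaps: 1, 1, 5, 1, 1 days — not constant, but cyclic with period 3.
The events fall on every Tuesday, Wednesday and Thursday.
Next Tuesday: 2034-05-09.
The following Wednesday is 2034-05-10.
Next Thursday: 2034-05-11.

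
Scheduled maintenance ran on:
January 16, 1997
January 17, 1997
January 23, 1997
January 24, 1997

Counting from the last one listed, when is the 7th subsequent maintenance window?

February 20, 1997

Every event lands on a Thursday or Friday (gaps cycle 1, 6, 1).
So the schedule is: every Thursday and Friday.
Next Thursday: January 30, 1997.
The following Friday is January 31, 1997.
The following Thursday is February 6, 1997.
The following Friday is February 7, 1997.
Next Thursday: February 13, 1997.
The following Friday is February 14, 1997.
The following Thursday is February 20, 1997.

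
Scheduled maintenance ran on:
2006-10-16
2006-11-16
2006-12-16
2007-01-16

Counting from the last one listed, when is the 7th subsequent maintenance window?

Each date is the 16th; the gaps (31, 30, 31) track the month lengths.
The rule is the 16th of each month.
February 2007: 2007-02-16.
March 2007: 2007-03-16.
Next: April 2007 → 2007-04-16.
Next: May 2007 → 2007-05-16.
June 2007: 2007-06-16.
Next: July 2007 → 2007-07-16.
Next: August 2007 → 2007-08-16.

2007-08-16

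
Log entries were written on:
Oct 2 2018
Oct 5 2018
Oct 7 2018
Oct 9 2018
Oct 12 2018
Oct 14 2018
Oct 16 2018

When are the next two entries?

Oct 19 2018, Oct 21 2018

Every event lands on a Tuesday or Friday or Sunday (gaps cycle 3, 2, 2, 3, 2, 2).
So the schedule is: every Tuesday, Friday and Sunday.
Next Friday: Oct 19 2018.
Next Sunday: Oct 21 2018.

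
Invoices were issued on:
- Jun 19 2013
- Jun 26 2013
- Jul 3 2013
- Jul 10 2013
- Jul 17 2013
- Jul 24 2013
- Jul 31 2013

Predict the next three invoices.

Aug 7 2013, Aug 14 2013, Aug 21 2013

The spacing is 7, 7, 7, 7, 7, 7 days — always 7 days.
Jul 31 2013 + 7 days = Aug 7 2013.
Aug 7 2013 + 7 days = Aug 14 2013.
Aug 14 2013 + 7 days = Aug 21 2013.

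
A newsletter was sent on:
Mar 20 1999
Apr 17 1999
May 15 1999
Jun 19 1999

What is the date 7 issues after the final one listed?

Jan 15 2000

Gaps: 28, 28, 35 days — a mix of 28 and 35. Every date is a Saturday.
Each is the 3rd Saturday of its month.
3rd Saturday of July 1999: Jul 17 1999.
3rd Saturday of August 1999: Aug 21 1999.
3rd Saturday of September 1999: Sep 18 1999.
October 1999 — 3rd Saturday is Oct 16 1999.
November 1999 — 3rd Saturday is Nov 20 1999.
December 1999 — 3rd Saturday is Dec 18 1999.
January 2000 — 3rd Saturday is Jan 15 2000.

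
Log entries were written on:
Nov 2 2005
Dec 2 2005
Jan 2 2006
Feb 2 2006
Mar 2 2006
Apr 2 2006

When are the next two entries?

Gaps: 30, 31, 31, 28, 31 days — not constant. Every event is on the 2nd of the month.
Pattern: the 2nd of each month.
May 2006: May 2 2006.
June 2006: Jun 2 2006.

May 2 2006, Jun 2 2006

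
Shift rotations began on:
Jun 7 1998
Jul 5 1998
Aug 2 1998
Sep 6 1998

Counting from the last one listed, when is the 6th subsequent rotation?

Mar 7 1999

All dates are Sundays, 28, 28, 35 days apart.
Specifically, the 1st Sunday of each month.
October 1998 — 1st Sunday is Oct 4 1998.
November 1998 — 1st Sunday is Nov 1 1998.
December 1998 — 1st Sunday is Dec 6 1998.
1st Sunday of January 1999: Jan 3 1999.
February 1999 — 1st Sunday is Feb 7 1999.
1st Sunday of March 1999: Mar 7 1999.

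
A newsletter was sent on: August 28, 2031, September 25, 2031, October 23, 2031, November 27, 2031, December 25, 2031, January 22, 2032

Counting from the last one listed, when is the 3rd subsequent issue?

Gaps: 28, 28, 35, 28, 28 days — a mix of 28 and 35. Every date is a Thursday.
Each is the 4th Thursday of its month.
February 2032 — 4th Thursday is February 26, 2032.
March 2032 — 4th Thursday is March 25, 2032.
April 2032 — 4th Thursday is April 22, 2032.

April 22, 2032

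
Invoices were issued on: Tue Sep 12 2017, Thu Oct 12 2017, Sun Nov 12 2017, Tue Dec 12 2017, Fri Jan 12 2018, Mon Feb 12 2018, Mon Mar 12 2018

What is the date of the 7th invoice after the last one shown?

Fri Oct 12 2018

Gaps: 30, 31, 30, 31, 31, 28 days — not constant. Every event is on the 12th of the month.
Pattern: the 12th of each month.
Next: April 2018 → Thu Apr 12 2018.
Next: May 2018 → Sat May 12 2018.
June 2018: Tue Jun 12 2018.
July 2018: Thu Jul 12 2018.
Next: August 2018 → Sun Aug 12 2018.
Next: September 2018 → Wed Sep 12 2018.
Next: October 2018 → Fri Oct 12 2018.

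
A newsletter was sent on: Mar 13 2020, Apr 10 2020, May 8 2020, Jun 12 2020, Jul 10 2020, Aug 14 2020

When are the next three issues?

All dates are Fridays, 28, 28, 35, 28, 35 days apart.
Specifically, the 2nd Friday of each month.
2nd Friday of September 2020: Sep 11 2020.
2nd Friday of October 2020: Oct 9 2020.
2nd Friday of November 2020: Nov 13 2020.

Sep 11 2020, Oct 9 2020, Nov 13 2020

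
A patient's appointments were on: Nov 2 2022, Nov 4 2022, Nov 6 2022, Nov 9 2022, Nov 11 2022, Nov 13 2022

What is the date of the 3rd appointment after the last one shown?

Gaps: 2, 2, 3, 2, 2 days — not constant, but cyclic with period 3.
The events fall on every Wednesday, Friday and Sunday.
The following Wednesday is Nov 16 2022.
The following Friday is Nov 18 2022.
The following Sunday is Nov 20 2022.

Nov 20 2022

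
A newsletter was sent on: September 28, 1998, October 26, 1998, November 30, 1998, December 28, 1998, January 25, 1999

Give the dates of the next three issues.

Every date is a Monday; gaps 28, 35, 28, 28 days.
Each is the last Monday of its month (at least one falls on the 29th or later, ruling out '4th Monday').
Last Monday of February 1999: February 22, 1999.
March 1999 ends with Monday March 29, 1999.
Last Monday of April 1999: April 26, 1999.

February 22, 1999; March 29, 1999; April 26, 1999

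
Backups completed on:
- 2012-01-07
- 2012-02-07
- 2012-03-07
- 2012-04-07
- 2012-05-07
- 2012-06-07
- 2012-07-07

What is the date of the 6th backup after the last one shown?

Gaps: 31, 29, 31, 30, 31, 30 days — not constant. Every event is on the 7th of the month.
Pattern: the 7th of each month.
August 2012: 2012-08-07.
Next: September 2012 → 2012-09-07.
October 2012: 2012-10-07.
November 2012: 2012-11-07.
Next: December 2012 → 2012-12-07.
Next: January 2013 → 2013-01-07.

2013-01-07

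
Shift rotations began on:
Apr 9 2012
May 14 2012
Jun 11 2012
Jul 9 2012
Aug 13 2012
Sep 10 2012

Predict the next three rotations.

Oct 8 2012, Nov 12 2012, Dec 10 2012

Gaps: 35, 28, 28, 35, 28 days — a mix of 28 and 35. Every date is a Monday.
Each is the 2nd Monday of its month.
2nd Monday of October 2012: Oct 8 2012.
2nd Monday of November 2012: Nov 12 2012.
December 2012 — 2nd Monday is Dec 10 2012.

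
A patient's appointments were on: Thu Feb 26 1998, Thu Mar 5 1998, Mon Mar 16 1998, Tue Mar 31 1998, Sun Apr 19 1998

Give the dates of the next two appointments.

Tue May 12 1998, Mon Jun 8 1998

The spacing grows by 4 each time: 7, 11, 15, 19 days.
Next gap: 23 days. Sun Apr 19 1998 + 23 days = Tue May 12 1998.
Next gap: 27 days. Tue May 12 1998 + 27 days = Mon Jun 8 1998.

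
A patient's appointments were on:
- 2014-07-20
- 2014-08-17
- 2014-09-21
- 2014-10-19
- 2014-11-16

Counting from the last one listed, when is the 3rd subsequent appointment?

Gaps: 28, 35, 28, 28 days — a mix of 28 and 35. Every date is a Sunday.
Each is the 3rd Sunday of its month.
3rd Sunday of December 2014: 2014-12-21.
3rd Sunday of January 2015: 2015-01-18.
3rd Sunday of February 2015: 2015-02-15.

2015-02-15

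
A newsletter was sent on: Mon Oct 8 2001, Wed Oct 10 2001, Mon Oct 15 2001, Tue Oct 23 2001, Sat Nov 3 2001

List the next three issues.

Intervals are 2, 5, 8, 11 days — an arithmetic progression with common difference 3.
Next gap: 14 days. Sat Nov 3 2001 + 14 days = Sat Nov 17 2001.
Next gap: 17 days. Sat Nov 17 2001 + 17 days = Tue Dec 4 2001.
Next gap: 20 days. Tue Dec 4 2001 + 20 days = Mon Dec 24 2001.

Sat Nov 17 2001, Tue Dec 4 2001, Mon Dec 24 2001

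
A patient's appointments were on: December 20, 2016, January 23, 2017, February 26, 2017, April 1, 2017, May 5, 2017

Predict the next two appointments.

The spacing is 34, 34, 34, 34 days — always 34 days.
May 5, 2017 + 34 days = June 8, 2017.
June 8, 2017 + 34 days = July 12, 2017.

June 8, 2017; July 12, 2017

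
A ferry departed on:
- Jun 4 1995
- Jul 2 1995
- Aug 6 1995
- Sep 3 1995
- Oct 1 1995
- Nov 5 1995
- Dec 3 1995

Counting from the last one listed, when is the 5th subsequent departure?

May 5 1996

These are Sundays at 28- or 35-day spacing (28, 35, 28, 28, 35, 28).
The pattern: 1st Sunday of the month.
1st Sunday of January 1996: Jan 7 1996.
February 1996 — 1st Sunday is Feb 4 1996.
March 1996 — 1st Sunday is Mar 3 1996.
April 1996 — 1st Sunday is Apr 7 1996.
1st Sunday of May 1996: May 5 1996.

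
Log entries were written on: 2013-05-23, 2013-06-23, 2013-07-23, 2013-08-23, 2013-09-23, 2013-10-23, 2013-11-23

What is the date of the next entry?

2013-12-23

Gaps: 31, 30, 31, 31, 30, 31 days — not constant. Every event is on the 23rd of the month.
Pattern: the 23rd of each month.
December 2013: 2013-12-23.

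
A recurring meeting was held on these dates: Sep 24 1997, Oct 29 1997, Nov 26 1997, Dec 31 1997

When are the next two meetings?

Jan 28 1998, Feb 25 1998

These are Wednesdays with 35, 28, 35-day gaps.
Each is the final Wednesday of its month — Oct 29 1997 is past the 28th, so '4th Wednesday' doesn't fit.
January 1998 ends with Wednesday Jan 28 1998.
Last Wednesday of February 1998: Feb 25 1998.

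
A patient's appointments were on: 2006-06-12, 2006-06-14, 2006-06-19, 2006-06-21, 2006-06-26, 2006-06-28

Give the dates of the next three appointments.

The gap pattern 2, 5, 2, 5, 2 repeats every 2 events.
These are the Mondays and Wednesdays of each week.
Next Monday: 2006-07-03.
The following Wednesday is 2006-07-05.
The following Monday is 2006-07-10.

2006-07-03, 2006-07-05, 2006-07-10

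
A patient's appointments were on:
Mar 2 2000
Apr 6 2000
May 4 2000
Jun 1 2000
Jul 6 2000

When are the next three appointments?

All dates are Thursdays, 35, 28, 28, 35 days apart.
Specifically, the 1st Thursday of each month.
August 2000 — 1st Thursday is Aug 3 2000.
September 2000 — 1st Thursday is Sep 7 2000.
October 2000 — 1st Thursday is Oct 5 2000.

Aug 3 2000, Sep 7 2000, Oct 5 2000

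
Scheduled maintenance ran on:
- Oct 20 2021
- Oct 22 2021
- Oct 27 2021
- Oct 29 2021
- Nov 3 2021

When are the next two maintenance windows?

Nov 5 2021, Nov 10 2021

Gaps: 2, 5, 2, 5 days — not constant, but cyclic with period 2.
The events fall on every Wednesday and Friday.
The following Friday is Nov 5 2021.
The following Wednesday is Nov 10 2021.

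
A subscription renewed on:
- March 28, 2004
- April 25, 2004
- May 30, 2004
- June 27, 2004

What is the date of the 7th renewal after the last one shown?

These are Sundays with 28, 35, 28-day gaps.
Each is the final Sunday of its month — May 30, 2004 is past the 28th, so '4th Sunday' doesn't fit.
July 2004 ends with Sunday July 25, 2004.
Last Sunday of August 2004: August 29, 2004.
Last Sunday of September 2004: September 26, 2004.
October 2004 ends with Sunday October 31, 2004.
Last Sunday of November 2004: November 28, 2004.
Last Sunday of December 2004: December 26, 2004.
January 2005 ends with Sunday January 30, 2005.

January 30, 2005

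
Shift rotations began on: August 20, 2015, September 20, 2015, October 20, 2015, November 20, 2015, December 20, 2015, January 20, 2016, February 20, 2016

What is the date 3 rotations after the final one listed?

The day-of-month is always 20 (31, 30, 31, 30, 31, 31 days between events).
So this recurs on the 20th of each month.
March 2016: March 20, 2016.
Next: April 2016 → April 20, 2016.
May 2016: May 20, 2016.

May 20, 2016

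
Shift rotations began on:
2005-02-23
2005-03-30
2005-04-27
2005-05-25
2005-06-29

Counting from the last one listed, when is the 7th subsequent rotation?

2006-01-25

All Wednesdays; the gaps (35, 28, 28, 35) vary with month length.
This is the last Wednesday of each month.
Last Wednesday of July 2005: 2005-07-27.
Last Wednesday of August 2005: 2005-08-31.
September 2005 ends with Wednesday 2005-09-28.
Last Wednesday of October 2005: 2005-10-26.
November 2005 ends with Wednesday 2005-11-30.
Last Wednesday of December 2005: 2005-12-28.
Last Wednesday of January 2006: 2006-01-25.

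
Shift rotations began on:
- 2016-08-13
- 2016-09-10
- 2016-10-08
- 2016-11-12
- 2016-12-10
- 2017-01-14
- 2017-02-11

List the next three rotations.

2017-03-11, 2017-04-08, 2017-05-13

All dates are Saturdays, 28, 28, 35, 28, 35, 28 days apart.
Specifically, the 2nd Saturday of each month.
2nd Saturday of March 2017: 2017-03-11.
April 2017 — 2nd Saturday is 2017-04-08.
2nd Saturday of May 2017: 2017-05-13.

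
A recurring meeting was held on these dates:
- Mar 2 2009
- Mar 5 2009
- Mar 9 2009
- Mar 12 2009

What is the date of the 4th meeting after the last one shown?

Mar 26 2009

The gap pattern 3, 4, 3 repeats every 2 events.
These are the Mondays and Thursdays of each week.
The following Monday is Mar 16 2009.
Next Thursday: Mar 19 2009.
Next Monday: Mar 23 2009.
The following Thursday is Mar 26 2009.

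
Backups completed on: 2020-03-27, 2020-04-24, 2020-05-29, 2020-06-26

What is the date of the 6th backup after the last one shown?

2020-12-25

Every date is a Friday; gaps 28, 35, 28 days.
Each is the last Friday of its month (at least one falls on the 29th or later, ruling out '4th Friday').
Last Friday of July 2020: 2020-07-31.
August 2020 ends with Friday 2020-08-28.
Last Friday of September 2020: 2020-09-25.
Last Friday of October 2020: 2020-10-30.
November 2020 ends with Friday 2020-11-27.
Last Friday of December 2020: 2020-12-25.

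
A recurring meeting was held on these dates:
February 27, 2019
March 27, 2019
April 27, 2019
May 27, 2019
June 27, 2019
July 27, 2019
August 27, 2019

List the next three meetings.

Gaps: 28, 31, 30, 31, 30, 31 days — not constant. Every event is on the 27th of the month.
Pattern: the 27th of each month.
Next: September 2019 → September 27, 2019.
October 2019: October 27, 2019.
Next: November 2019 → November 27, 2019.

September 27, 2019; October 27, 2019; November 27, 2019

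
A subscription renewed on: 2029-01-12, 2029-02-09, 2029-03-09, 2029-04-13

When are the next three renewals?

These are Fridays at 28- or 35-day spacing (28, 28, 35).
The pattern: 2nd Friday of the month.
May 2029 — 2nd Friday is 2029-05-11.
June 2029 — 2nd Friday is 2029-06-08.
2nd Friday of July 2029: 2029-07-13.

2029-05-11, 2029-06-08, 2029-07-13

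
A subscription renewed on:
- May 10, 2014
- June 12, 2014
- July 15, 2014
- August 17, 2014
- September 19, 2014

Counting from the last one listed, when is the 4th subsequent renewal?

Every event comes 33 days after the last (33, 33, 33, 33).
September 19, 2014 + 33 days = October 22, 2014.
October 22, 2014 + 33 days = November 24, 2014.
November 24, 2014 + 33 days = December 27, 2014.
December 27, 2014 + 33 days = January 29, 2015.

January 29, 2015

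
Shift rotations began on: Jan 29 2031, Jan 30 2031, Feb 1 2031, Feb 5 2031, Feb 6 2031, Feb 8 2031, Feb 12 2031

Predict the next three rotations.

Feb 13 2031, Feb 15 2031, Feb 19 2031

Gaps: 1, 2, 4, 1, 2, 4 days — not constant, but cyclic with period 3.
The events fall on every Wednesday, Thursday and Saturday.
Next Thursday: Feb 13 2031.
The following Saturday is Feb 15 2031.
The following Wednesday is Feb 19 2031.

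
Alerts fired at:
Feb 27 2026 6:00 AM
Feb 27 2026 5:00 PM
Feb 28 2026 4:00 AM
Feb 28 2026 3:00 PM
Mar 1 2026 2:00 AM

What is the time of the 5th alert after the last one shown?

Gaps: 11, 11, 11, 11 hours — each event is 11 hours after the previous one.
Mar 1 2026 2:00 AM + 11 h = Mar 1 2026 1:00 PM.
Mar 1 2026 1:00 PM + 11 h = Mar 2 2026 12:00 AM.
Mar 2 2026 12:00 AM + 11 h = Mar 2 2026 11:00 AM.
Mar 2 2026 11:00 AM + 11 h = Mar 2 2026 10:00 PM.
Mar 2 2026 10:00 PM + 11 h = Mar 3 2026 9:00 AM.

Mar 3 2026 9:00 AM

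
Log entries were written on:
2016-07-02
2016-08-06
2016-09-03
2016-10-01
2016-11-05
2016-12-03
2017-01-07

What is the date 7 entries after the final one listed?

All dates are Saturdays, 35, 28, 28, 35, 28, 35 days apart.
Specifically, the 1st Saturday of each month.
1st Saturday of February 2017: 2017-02-04.
March 2017 — 1st Saturday is 2017-03-04.
1st Saturday of April 2017: 2017-04-01.
May 2017 — 1st Saturday is 2017-05-06.
June 2017 — 1st Saturday is 2017-06-03.
1st Saturday of July 2017: 2017-07-01.
1st Saturday of August 2017: 2017-08-05.

2017-08-05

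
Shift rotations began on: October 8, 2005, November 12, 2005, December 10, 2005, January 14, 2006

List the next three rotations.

Gaps: 35, 28, 35 days — a mix of 28 and 35. Every date is a Saturday.
Each is the 2nd Saturday of its month.
February 2006 — 2nd Saturday is February 11, 2006.
March 2006 — 2nd Saturday is March 11, 2006.
2nd Saturday of April 2006: April 8, 2006.

February 11, 2006; March 11, 2006; April 8, 2006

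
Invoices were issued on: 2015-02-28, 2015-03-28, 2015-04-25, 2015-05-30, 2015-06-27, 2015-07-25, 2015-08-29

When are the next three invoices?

These are Saturdays with 28, 28, 35, 28, 28, 35-day gaps.
Each is the final Saturday of its month — 2015-05-30 is past the 28th, so '4th Saturday' doesn't fit.
September 2015 ends with Saturday 2015-09-26.
Last Saturday of October 2015: 2015-10-31.
Last Saturday of November 2015: 2015-11-28.

2015-09-26, 2015-10-31, 2015-11-28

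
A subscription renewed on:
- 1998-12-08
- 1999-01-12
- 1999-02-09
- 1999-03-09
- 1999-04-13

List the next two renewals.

These are Tuesdays at 28- or 35-day spacing (35, 28, 28, 35).
The pattern: 2nd Tuesday of the month.
2nd Tuesday of May 1999: 1999-05-11.
2nd Tuesday of June 1999: 1999-06-08.

1999-05-11, 1999-06-08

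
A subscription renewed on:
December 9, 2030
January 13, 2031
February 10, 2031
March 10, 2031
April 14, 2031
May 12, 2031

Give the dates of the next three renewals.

Gaps: 35, 28, 28, 35, 28 days — a mix of 28 and 35. Every date is a Monday.
Each is the 2nd Monday of its month.
2nd Monday of June 2031: June 9, 2031.
July 2031 — 2nd Monday is July 14, 2031.
August 2031 — 2nd Monday is August 11, 2031.

June 9, 2031; July 14, 2031; August 11, 2031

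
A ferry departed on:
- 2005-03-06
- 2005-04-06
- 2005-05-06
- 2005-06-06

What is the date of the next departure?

2005-07-06

Each date is the 6th; the gaps (31, 30, 31) track the month lengths.
The rule is the 6th of each month.
Next: July 2005 → 2005-07-06.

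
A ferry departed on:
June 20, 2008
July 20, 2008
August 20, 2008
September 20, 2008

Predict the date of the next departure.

Gaps: 30, 31, 31 days — not constant. Every event is on the 20th of the month.
Pattern: the 20th of each month.
October 2008: October 20, 2008.

October 20, 2008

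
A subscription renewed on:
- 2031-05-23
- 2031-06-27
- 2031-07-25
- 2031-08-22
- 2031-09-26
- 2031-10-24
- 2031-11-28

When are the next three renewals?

2031-12-26, 2032-01-23, 2032-02-27

All dates are Fridays, 35, 28, 28, 35, 28, 35 days apart.
Specifically, the 4th Friday of each month.
December 2031 — 4th Friday is 2031-12-26.
4th Friday of January 2032: 2032-01-23.
4th Friday of February 2032: 2032-02-27.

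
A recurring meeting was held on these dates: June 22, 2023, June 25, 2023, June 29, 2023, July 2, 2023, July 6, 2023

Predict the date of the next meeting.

Every event lands on a Thursday or Sunday (gaps cycle 3, 4, 3, 4).
So the schedule is: every Thursday and Sunday.
Next Sunday: July 9, 2023.

July 9, 2023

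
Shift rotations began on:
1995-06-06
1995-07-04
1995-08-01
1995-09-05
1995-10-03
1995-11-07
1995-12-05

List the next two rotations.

1996-01-02, 1996-02-06

Gaps: 28, 28, 35, 28, 35, 28 days — a mix of 28 and 35. Every date is a Tuesday.
Each is the 1st Tuesday of its month.
January 1996 — 1st Tuesday is 1996-01-02.
1st Tuesday of February 1996: 1996-02-06.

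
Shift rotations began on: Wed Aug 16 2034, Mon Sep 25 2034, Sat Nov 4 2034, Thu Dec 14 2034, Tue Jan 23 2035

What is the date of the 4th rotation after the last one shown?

Mon Jul 2 2035

Gaps between consecutive events: 40, 40, 40, 40 days — a constant 40-day interval.
Tue Jan 23 2035 + 40 days = Sun Mar 4 2035.
Sun Mar 4 2035 + 40 days = Fri Apr 13 2035.
Fri Apr 13 2035 + 40 days = Wed May 23 2035.
Wed May 23 2035 + 40 days = Mon Jul 2 2035.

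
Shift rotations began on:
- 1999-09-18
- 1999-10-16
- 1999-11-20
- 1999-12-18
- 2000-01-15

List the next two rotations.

2000-02-19, 2000-03-18

All dates are Saturdays, 28, 35, 28, 28 days apart.
Specifically, the 3rd Saturday of each month.
3rd Saturday of February 2000: 2000-02-19.
March 2000 — 3rd Saturday is 2000-03-18.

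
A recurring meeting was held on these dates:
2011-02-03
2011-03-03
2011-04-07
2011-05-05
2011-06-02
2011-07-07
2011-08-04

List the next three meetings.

2011-09-01, 2011-10-06, 2011-11-03

These are Thursdays at 28- or 35-day spacing (28, 35, 28, 28, 35, 28).
The pattern: 1st Thursday of the month.
September 2011 — 1st Thursday is 2011-09-01.
October 2011 — 1st Thursday is 2011-10-06.
1st Thursday of November 2011: 2011-11-03.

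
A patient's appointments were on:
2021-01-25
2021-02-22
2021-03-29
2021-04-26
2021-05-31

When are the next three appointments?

2021-06-28, 2021-07-26, 2021-08-30

Every date is a Monday; gaps 28, 35, 28, 35 days.
Each is the last Monday of its month (at least one falls on the 29th or later, ruling out '4th Monday').
June 2021 ends with Monday 2021-06-28.
July 2021 ends with Monday 2021-07-26.
Last Monday of August 2021: 2021-08-30.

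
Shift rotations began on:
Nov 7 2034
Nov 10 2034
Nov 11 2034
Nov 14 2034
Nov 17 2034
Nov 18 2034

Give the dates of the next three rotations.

Every event lands on a Tuesday or Friday or Saturday (gaps cycle 3, 1, 3, 3, 1).
So the schedule is: every Tuesday, Friday and Saturday.
The following Tuesday is Nov 21 2034.
Next Friday: Nov 24 2034.
Next Saturday: Nov 25 2034.

Nov 21 2034, Nov 24 2034, Nov 25 2034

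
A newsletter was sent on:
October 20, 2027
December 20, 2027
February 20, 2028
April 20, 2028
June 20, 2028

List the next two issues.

August 20, 2028; October 20, 2028

Gaps: 61, 62, 60, 61 days — not constant. Every event is on the 20th of the month.
Pattern: the 20th of every 2 months.
Next: August 2028 → August 20, 2028.
October 2028: October 20, 2028.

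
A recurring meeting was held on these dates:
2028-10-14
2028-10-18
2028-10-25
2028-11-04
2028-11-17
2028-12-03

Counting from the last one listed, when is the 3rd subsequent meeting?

2029-02-07

Gaps: 4, 7, 10, 13, 16 days — each gap is 3 larger than the previous one.
Next gap: 19 days. 2028-12-03 + 19 days = 2028-12-22.
Next gap: 22 days. 2028-12-22 + 22 days = 2029-01-13.
Next gap: 25 days. 2029-01-13 + 25 days = 2029-02-07.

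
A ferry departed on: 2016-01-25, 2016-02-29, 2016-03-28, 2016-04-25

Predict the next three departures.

2016-05-30, 2016-06-27, 2016-07-25

Every date is a Monday; gaps 35, 28, 28 days.
Each is the last Monday of its month (at least one falls on the 29th or later, ruling out '4th Monday').
Last Monday of May 2016: 2016-05-30.
June 2016 ends with Monday 2016-06-27.
Last Monday of July 2016: 2016-07-25.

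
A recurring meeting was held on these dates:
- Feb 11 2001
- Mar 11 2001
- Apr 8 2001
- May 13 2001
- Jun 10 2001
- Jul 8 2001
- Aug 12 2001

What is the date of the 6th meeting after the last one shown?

Feb 10 2002

All dates are Sundays, 28, 28, 35, 28, 28, 35 days apart.
Specifically, the 2nd Sunday of each month.
2nd Sunday of September 2001: Sep 9 2001.
October 2001 — 2nd Sunday is Oct 14 2001.
November 2001 — 2nd Sunday is Nov 11 2001.
December 2001 — 2nd Sunday is Dec 9 2001.
2nd Sunday of January 2002: Jan 13 2002.
February 2002 — 2nd Sunday is Feb 10 2002.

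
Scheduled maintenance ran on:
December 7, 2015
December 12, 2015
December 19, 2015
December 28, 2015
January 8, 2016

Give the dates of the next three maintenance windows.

Intervals are 5, 7, 9, 11 days — an arithmetic progression with common difference 2.
Next gap: 13 days. January 8, 2016 + 13 days = January 21, 2016.
Next gap: 15 days. January 21, 2016 + 15 days = February 5, 2016.
Next gap: 17 days. February 5, 2016 + 17 days = February 22, 2016.

January 21, 2016; February 5, 2016; February 22, 2016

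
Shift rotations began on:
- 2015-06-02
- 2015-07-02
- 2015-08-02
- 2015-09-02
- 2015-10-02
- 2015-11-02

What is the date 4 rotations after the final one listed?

2016-03-02

Each date is the 2nd; the gaps (30, 31, 31, 30, 31) track the month lengths.
The rule is the 2nd of each month.
Next: December 2015 → 2015-12-02.
Next: January 2016 → 2016-01-02.
February 2016: 2016-02-02.
March 2016: 2016-03-02.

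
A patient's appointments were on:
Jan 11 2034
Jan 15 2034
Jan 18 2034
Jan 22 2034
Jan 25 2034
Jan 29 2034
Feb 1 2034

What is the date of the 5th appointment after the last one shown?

Feb 19 2034

Every event lands on a Wednesday or Sunday (gaps cycle 4, 3, 4, 3, 4, 3).
So the schedule is: every Wednesday and Sunday.
Next Sunday: Feb 5 2034.
The following Wednesday is Feb 8 2034.
The following Sunday is Feb 12 2034.
Next Wednesday: Feb 15 2034.
The following Sunday is Feb 19 2034.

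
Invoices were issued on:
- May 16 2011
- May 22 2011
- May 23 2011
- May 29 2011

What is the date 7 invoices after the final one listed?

Jun 20 2011

The gap pattern 6, 1, 6 repeats every 2 events.
These are the Mondays and Sundays of each week.
Next Monday: May 30 2011.
The following Sunday is Jun 5 2011.
The following Monday is Jun 6 2011.
The following Sunday is Jun 12 2011.
The following Monday is Jun 13 2011.
Next Sunday: Jun 19 2011.
Next Monday: Jun 20 2011.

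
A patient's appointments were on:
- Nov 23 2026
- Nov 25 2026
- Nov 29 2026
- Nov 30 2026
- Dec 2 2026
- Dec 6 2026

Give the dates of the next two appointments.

Dec 7 2026, Dec 9 2026

Gaps: 2, 4, 1, 2, 4 days — not constant, but cyclic with period 3.
The events fall on every Monday, Wednesday and Sunday.
The following Monday is Dec 7 2026.
The following Wednesday is Dec 9 2026.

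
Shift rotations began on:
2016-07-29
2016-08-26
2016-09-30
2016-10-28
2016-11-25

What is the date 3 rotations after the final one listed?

2017-02-24

All Fridays; the gaps (28, 35, 28, 28) vary with month length.
This is the last Friday of each month.
December 2016 ends with Friday 2016-12-30.
Last Friday of January 2017: 2017-01-27.
Last Friday of February 2017: 2017-02-24.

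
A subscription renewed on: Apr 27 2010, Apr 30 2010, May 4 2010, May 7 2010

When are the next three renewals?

Every event lands on a Tuesday or Friday (gaps cycle 3, 4, 3).
So the schedule is: every Tuesday and Friday.
Next Tuesday: May 11 2010.
Next Friday: May 14 2010.
The following Tuesday is May 18 2010.

May 11 2010, May 14 2010, May 18 2010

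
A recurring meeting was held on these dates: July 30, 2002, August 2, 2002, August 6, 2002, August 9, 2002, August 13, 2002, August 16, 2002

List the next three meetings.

Every event lands on a Tuesday or Friday (gaps cycle 3, 4, 3, 4, 3).
So the schedule is: every Tuesday and Friday.
The following Tuesday is August 20, 2002.
The following Friday is August 23, 2002.
Next Tuesday: August 27, 2002.

August 20, 2002; August 23, 2002; August 27, 2002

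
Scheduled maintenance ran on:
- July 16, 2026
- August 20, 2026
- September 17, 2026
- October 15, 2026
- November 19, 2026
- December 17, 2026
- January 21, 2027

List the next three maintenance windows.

All dates are Thursdays, 35, 28, 28, 35, 28, 35 days apart.
Specifically, the 3rd Thursday of each month.
February 2027 — 3rd Thursday is February 18, 2027.
3rd Thursday of March 2027: March 18, 2027.
3rd Thursday of April 2027: April 15, 2027.

February 18, 2027; March 18, 2027; April 15, 2027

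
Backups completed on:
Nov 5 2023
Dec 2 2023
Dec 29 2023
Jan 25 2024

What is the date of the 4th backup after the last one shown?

May 12 2024

Every event comes 27 days after the last (27, 27, 27).
Jan 25 2024 + 27 days = Feb 21 2024.
Feb 21 2024 + 27 days = Mar 19 2024.
Mar 19 2024 + 27 days = Apr 15 2024.
Apr 15 2024 + 27 days = May 12 2024.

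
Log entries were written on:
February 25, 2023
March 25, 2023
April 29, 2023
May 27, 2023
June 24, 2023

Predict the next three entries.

July 29, 2023; August 26, 2023; September 30, 2023

Every date is a Saturday; gaps 28, 35, 28, 28 days.
Each is the last Saturday of its month (at least one falls on the 29th or later, ruling out '4th Saturday').
July 2023 ends with Saturday July 29, 2023.
Last Saturday of August 2023: August 26, 2023.
Last Saturday of September 2023: September 30, 2023.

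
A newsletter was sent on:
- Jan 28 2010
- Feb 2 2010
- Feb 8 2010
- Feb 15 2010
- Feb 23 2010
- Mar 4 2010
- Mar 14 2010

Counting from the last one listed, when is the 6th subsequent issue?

Jun 3 2010

Gaps: 5, 6, 7, 8, 9, 10 days — each gap is 1 larger than the previous one.
Next gap: 11 days. Mar 14 2010 + 11 days = Mar 25 2010.
Next gap: 12 days. Mar 25 2010 + 12 days = Apr 6 2010.
Next gap: 13 days. Apr 6 2010 + 13 days = Apr 19 2010.
Next gap: 14 days. Apr 19 2010 + 14 days = May 3 2010.
Next gap: 15 days. May 3 2010 + 15 days = May 18 2010.
Next gap: 16 days. May 18 2010 + 16 days = Jun 3 2010.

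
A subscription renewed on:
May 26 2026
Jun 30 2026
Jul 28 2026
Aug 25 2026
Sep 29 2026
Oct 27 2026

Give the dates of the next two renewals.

Nov 24 2026, Dec 29 2026

These are Tuesdays with 35, 28, 28, 35, 28-day gaps.
Each is the final Tuesday of its month — Jun 30 2026 is past the 28th, so '4th Tuesday' doesn't fit.
November 2026 ends with Tuesday Nov 24 2026.
December 2026 ends with Tuesday Dec 29 2026.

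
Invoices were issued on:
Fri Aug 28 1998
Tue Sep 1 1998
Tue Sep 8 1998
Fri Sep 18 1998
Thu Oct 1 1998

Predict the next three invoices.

The spacing grows by 3 each time: 4, 7, 10, 13 days.
Next gap: 16 days. Thu Oct 1 1998 + 16 days = Sat Oct 17 1998.
Next gap: 19 days. Sat Oct 17 1998 + 19 days = Thu Nov 5 1998.
Next gap: 22 days. Thu Nov 5 1998 + 22 days = Fri Nov 27 1998.

Sat Oct 17 1998, Thu Nov 5 1998, Fri Nov 27 1998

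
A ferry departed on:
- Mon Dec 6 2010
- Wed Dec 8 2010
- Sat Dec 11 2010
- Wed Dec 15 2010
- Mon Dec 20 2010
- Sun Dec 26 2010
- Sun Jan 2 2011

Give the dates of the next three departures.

Mon Jan 10 2011, Wed Jan 19 2011, Sat Jan 29 2011

The spacing grows by 1 each time: 2, 3, 4, 5, 6, 7 days.
Next gap: 8 days. Sun Jan 2 2011 + 8 days = Mon Jan 10 2011.
Next gap: 9 days. Mon Jan 10 2011 + 9 days = Wed Jan 19 2011.
Next gap: 10 days. Wed Jan 19 2011 + 10 days = Sat Jan 29 2011.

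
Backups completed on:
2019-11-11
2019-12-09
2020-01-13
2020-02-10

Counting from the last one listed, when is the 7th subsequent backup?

These are Mondays at 28- or 35-day spacing (28, 35, 28).
The pattern: 2nd Monday of the month.
2nd Monday of March 2020: 2020-03-09.
2nd Monday of April 2020: 2020-04-13.
May 2020 — 2nd Monday is 2020-05-11.
June 2020 — 2nd Monday is 2020-06-08.
July 2020 — 2nd Monday is 2020-07-13.
August 2020 — 2nd Monday is 2020-08-10.
2nd Monday of September 2020: 2020-09-14.

2020-09-14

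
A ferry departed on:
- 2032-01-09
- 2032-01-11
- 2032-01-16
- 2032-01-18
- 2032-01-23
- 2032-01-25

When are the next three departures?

The gap pattern 2, 5, 2, 5, 2 repeats every 2 events.
These are the Fridays and Sundays of each week.
Next Friday: 2032-01-30.
The following Sunday is 2032-02-01.
The following Friday is 2032-02-06.

2032-01-30, 2032-02-01, 2032-02-06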